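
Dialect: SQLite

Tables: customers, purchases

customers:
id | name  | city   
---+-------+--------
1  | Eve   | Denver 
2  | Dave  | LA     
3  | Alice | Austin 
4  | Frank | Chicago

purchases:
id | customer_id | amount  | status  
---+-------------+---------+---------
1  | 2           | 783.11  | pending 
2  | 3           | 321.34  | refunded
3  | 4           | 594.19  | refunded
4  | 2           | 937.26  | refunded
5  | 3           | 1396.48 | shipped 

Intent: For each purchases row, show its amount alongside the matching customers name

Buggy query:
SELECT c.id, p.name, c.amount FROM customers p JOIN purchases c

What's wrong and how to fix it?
Bug: JOIN with no ON clause produces a cartesian product; every purchases row pairs with every customers row

Fix: Specify the join condition linking the foreign key to the parent id

Corrected query:
SELECT c.id, p.name, c.amount FROM customers p JOIN purchases c ON c.customer_id = p.id

Result:
id | name  | amount 
---+-------+--------
1  | Dave  | 783.11 
2  | Alice | 321.34 
3  | Frank | 594.19 
4  | Dave  | 937.26 
5  | Alice | 1396.48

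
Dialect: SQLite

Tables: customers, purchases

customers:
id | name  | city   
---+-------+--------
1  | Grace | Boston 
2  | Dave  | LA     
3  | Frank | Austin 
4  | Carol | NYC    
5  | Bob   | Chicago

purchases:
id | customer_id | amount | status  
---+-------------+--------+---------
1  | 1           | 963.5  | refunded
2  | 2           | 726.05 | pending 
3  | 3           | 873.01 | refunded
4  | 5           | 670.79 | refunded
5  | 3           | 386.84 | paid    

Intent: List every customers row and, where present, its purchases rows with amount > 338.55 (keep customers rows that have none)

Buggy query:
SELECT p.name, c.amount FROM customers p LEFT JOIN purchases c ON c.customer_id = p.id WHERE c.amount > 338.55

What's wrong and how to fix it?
Bug: Filtering c.amount in WHERE discards the NULL rows produced by LEFT JOIN, turning it into an inner join

Fix: Put 'c.amount > 338.55' in the JOIN's ON clause instead of WHERE

Corrected query:
SELECT p.name, c.amount FROM customers p LEFT JOIN purchases c ON c.customer_id = p.id AND c.amount > 338.55

Result:
name  | amount
------+-------
Grace | 963.5 
Dave  | 726.05
Frank | 386.84
Frank | 873.01
Carol | NULL  
Bob   | 670.79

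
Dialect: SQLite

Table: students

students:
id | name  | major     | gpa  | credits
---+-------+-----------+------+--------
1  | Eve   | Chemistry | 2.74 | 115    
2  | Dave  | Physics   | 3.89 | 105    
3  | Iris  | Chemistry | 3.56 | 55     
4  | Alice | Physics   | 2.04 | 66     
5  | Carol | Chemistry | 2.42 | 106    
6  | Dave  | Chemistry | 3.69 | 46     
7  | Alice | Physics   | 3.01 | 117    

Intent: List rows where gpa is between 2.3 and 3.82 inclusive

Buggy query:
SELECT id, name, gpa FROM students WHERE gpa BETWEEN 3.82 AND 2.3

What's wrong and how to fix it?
Bug: The bounds are reversed; BETWEEN a AND b requires a <= b to match anything

Fix: Swap the bounds so the smaller value comes first

Corrected query:
SELECT id, name, gpa FROM students WHERE gpa BETWEEN 2.3 AND 3.82

Result:
id | name  | gpa 
---+-------+-----
1  | Eve   | 2.74
3  | Iris  | 3.56
5  | Carol | 2.42
6  | Dave  | 3.69
7  | Alice | 3.01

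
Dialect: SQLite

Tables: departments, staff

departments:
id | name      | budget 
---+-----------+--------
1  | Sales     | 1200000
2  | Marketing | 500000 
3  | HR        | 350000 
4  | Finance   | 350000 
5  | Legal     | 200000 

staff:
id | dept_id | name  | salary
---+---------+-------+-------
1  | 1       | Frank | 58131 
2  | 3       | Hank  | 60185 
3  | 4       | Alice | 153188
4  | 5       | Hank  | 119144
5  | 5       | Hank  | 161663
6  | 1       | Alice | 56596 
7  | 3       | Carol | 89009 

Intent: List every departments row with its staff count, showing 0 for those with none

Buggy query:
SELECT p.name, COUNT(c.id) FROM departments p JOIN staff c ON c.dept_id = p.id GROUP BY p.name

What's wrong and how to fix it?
Bug: INNER JOIN drops departments rows that have no matching staff rows

Fix: Switch to LEFT JOIN to retain unmatched parent rows

Corrected query:
SELECT p.name, COUNT(c.id) FROM departments p LEFT JOIN staff c ON c.dept_id = p.id GROUP BY p.name

Result:
name      | COUNT(c.id)
----------+------------
Finance   | 1          
HR        | 2          
Legal     | 2          
Marketing | 0          
Sales     | 2          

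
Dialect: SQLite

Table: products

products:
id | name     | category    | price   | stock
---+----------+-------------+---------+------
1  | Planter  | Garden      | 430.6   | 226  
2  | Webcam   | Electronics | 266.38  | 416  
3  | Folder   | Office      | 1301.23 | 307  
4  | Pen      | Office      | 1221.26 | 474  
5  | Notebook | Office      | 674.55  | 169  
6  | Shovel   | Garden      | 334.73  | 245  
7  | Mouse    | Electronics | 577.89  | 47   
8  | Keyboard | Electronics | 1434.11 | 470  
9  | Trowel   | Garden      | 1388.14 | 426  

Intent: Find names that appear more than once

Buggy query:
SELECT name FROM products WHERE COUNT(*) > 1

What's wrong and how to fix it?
Bug: COUNT(*) is an aggregate and cannot be used in WHERE

Fix: Group first, then use HAVING for the count condition

Corrected query:
SELECT name FROM products GROUP BY name HAVING COUNT(*) > 1

Result:
(no rows)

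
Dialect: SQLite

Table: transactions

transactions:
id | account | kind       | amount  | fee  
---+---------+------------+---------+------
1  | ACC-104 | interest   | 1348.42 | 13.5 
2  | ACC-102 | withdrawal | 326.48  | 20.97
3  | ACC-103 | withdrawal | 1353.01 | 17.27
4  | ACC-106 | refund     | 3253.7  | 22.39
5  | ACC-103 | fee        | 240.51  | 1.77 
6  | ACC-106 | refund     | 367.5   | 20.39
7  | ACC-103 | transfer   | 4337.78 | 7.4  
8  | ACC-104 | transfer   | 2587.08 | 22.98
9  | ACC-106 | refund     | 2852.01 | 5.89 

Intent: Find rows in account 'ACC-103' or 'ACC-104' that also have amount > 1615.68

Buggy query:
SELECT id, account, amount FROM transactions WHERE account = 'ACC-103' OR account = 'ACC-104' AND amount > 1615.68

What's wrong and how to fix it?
Bug: Without parentheses, AND is evaluated before OR, so the amount filter only applies to the 'ACC-104' branch

Fix: Add parentheses around the OR so the AND applies to both alternatives

Corrected query:
SELECT id, account, amount FROM transactions WHERE (account = 'ACC-103' OR account = 'ACC-104') AND amount > 1615.68

Result:
id | account | amount 
---+---------+--------
7  | ACC-103 | 4337.78
8  | ACC-104 | 2587.08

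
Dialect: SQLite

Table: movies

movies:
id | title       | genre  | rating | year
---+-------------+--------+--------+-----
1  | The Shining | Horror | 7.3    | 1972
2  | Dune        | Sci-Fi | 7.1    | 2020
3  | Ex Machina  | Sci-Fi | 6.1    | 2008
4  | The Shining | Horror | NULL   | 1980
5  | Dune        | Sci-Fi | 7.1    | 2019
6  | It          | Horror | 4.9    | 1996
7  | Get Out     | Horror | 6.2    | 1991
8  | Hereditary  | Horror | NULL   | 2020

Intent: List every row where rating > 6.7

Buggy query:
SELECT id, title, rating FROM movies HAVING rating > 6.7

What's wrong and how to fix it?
Bug: HAVING filters the output of aggregation, but this query has no GROUP BY and no aggregate functions, so SQLite rejects it (HAVING clause on a non-aggregate query); the condition here is per row

Fix: Use WHERE for row-level filtering

Corrected query:
SELECT id, title, rating FROM movies WHERE rating > 6.7

Result:
id | title       | rating
---+-------------+-------
1  | The Shining | 7.3   
2  | Dune        | 7.1   
5  | Dune        | 7.1   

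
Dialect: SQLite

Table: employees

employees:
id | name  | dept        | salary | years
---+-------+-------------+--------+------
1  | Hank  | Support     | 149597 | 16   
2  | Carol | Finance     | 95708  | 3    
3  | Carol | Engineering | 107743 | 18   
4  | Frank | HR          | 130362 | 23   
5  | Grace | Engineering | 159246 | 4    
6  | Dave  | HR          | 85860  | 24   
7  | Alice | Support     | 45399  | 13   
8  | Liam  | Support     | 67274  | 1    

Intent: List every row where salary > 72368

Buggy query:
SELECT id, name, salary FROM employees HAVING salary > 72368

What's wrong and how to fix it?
Bug: This is a non-aggregate query (no GROUP BY, no aggregates), so in SQLite the HAVING clause is invalid here; a row-level condition belongs in WHERE

Fix: Replace HAVING with WHERE since the condition applies to individual rows

Corrected query:
SELECT id, name, salary FROM employees WHERE salary > 72368

Result:
id | name  | salary
---+-------+-------
1  | Hank  | 149597
2  | Carol | 95708 
3  | Carol | 107743
4  | Frank | 130362
5  | Grace | 159246
6  | Dave  | 85860 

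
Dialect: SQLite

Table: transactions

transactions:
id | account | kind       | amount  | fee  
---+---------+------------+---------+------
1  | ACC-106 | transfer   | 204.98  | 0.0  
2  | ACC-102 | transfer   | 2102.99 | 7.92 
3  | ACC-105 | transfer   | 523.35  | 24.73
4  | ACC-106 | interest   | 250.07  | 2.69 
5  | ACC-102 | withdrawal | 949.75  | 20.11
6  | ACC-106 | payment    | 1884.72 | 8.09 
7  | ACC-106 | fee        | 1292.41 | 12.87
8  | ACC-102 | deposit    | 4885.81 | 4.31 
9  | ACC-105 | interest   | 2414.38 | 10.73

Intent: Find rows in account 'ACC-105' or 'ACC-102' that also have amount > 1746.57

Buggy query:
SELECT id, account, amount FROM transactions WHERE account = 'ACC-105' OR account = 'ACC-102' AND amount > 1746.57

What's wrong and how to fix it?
Bug: AND binds tighter than OR, so this parses as account = 'ACC-105' OR (account = 'ACC-102' AND amount > 1746.57)

Fix: Group the OR with parentheses (or use IN), then AND the threshold

Corrected query:
SELECT id, account, amount FROM transactions WHERE (account = 'ACC-105' OR account = 'ACC-102') AND amount > 1746.57

Result:
id | account | amount 
---+---------+--------
2  | ACC-102 | 2102.99
8  | ACC-102 | 4885.81
9  | ACC-105 | 2414.38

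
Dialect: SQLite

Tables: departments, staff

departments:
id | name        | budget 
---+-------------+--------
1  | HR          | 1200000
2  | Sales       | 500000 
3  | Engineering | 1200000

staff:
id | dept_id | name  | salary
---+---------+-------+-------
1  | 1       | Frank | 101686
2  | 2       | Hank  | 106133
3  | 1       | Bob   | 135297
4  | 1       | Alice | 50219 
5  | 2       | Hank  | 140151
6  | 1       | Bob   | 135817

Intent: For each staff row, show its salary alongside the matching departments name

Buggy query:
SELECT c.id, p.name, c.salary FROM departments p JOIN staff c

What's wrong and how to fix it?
Bug: Missing join condition: each staff row is matched to all departments rows instead of just its own

Fix: Add ON c.dept_id = p.id to the JOIN

Corrected query:
SELECT c.id, p.name, c.salary FROM departments p JOIN staff c ON c.dept_id = p.id

Result:
id | name  | salary
---+-------+-------
1  | HR    | 101686
2  | Sales | 106133
3  | HR    | 135297
4  | HR    | 50219 
5  | Sales | 140151
6  | HR    | 135817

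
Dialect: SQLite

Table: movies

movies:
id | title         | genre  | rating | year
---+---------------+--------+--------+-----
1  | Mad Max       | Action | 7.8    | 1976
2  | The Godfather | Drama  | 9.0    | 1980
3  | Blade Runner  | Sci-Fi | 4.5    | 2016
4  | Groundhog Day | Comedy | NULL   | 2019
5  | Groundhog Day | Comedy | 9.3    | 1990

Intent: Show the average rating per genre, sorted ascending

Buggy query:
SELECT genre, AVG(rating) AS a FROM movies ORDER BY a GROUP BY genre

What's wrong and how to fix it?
Bug: ORDER BY appears before GROUP BY; SQL clause order requires GROUP BY first

Fix: Move ORDER BY to the end, after GROUP BY

Corrected query:
SELECT genre, AVG(rating) AS a FROM movies GROUP BY genre ORDER BY a

Result:
genre  | a  
-------+----
Sci-Fi | 4.5
Action | 7.8
Drama  | 9  
Comedy | 9.3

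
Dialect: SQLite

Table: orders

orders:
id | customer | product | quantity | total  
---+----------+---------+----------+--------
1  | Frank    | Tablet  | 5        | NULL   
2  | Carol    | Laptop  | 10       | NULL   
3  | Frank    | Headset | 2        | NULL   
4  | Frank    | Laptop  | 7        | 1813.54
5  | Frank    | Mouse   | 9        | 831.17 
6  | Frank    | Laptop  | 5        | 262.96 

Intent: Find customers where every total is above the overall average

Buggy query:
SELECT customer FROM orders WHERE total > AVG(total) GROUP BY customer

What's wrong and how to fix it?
Bug: AVG() is an aggregate; it can't sit directly in WHERE

Fix: Use a subquery for AVG and a HAVING MIN(...) filter so the condition holds for every row in the group

Corrected query:
SELECT customer FROM orders GROUP BY customer HAVING MIN(total) > (SELECT AVG(total) FROM orders)

Result:
(no rows)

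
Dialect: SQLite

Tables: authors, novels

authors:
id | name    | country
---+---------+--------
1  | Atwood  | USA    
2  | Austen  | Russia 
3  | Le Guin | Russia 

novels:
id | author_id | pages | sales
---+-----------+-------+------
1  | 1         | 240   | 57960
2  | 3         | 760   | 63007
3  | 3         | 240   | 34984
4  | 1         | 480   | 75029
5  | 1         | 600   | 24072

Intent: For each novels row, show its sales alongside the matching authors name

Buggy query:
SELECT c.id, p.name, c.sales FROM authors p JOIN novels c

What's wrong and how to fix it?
Bug: Missing join condition: each novels row is matched to all authors rows instead of just its own

Fix: Specify the join condition linking the foreign key to the parent id

Corrected query:
SELECT c.id, p.name, c.sales FROM authors p JOIN novels c ON c.author_id = p.id

Result:
id | name    | sales
---+---------+------
1  | Atwood  | 57960
2  | Le Guin | 63007
3  | Le Guin | 34984
4  | Atwood  | 75029
5  | Atwood  | 24072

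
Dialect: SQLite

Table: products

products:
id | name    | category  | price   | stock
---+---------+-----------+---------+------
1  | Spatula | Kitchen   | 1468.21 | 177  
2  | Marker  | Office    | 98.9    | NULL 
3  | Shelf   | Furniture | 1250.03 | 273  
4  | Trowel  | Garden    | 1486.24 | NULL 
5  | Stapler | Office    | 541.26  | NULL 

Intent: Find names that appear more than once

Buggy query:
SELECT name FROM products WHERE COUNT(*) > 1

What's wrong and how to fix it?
Bug: COUNT(*) is an aggregate and cannot be used in WHERE

Fix: Group first, then use HAVING for the count condition

Corrected query:
SELECT name FROM products GROUP BY name HAVING COUNT(*) > 1

Result:
(no rows)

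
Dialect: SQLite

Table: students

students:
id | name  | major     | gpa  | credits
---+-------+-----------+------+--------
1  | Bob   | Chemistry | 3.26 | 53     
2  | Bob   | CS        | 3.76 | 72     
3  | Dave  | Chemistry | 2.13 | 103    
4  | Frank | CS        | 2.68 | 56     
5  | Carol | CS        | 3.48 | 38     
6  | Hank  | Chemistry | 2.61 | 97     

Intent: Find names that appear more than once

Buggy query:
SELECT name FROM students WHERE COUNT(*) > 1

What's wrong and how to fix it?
Bug: WHERE can't reference COUNT(*); aggregates are computed after WHERE

Fix: Group first, then use HAVING for the count condition

Corrected query:
SELECT name FROM students GROUP BY name HAVING COUNT(*) > 1

Result:
name
----
Bob 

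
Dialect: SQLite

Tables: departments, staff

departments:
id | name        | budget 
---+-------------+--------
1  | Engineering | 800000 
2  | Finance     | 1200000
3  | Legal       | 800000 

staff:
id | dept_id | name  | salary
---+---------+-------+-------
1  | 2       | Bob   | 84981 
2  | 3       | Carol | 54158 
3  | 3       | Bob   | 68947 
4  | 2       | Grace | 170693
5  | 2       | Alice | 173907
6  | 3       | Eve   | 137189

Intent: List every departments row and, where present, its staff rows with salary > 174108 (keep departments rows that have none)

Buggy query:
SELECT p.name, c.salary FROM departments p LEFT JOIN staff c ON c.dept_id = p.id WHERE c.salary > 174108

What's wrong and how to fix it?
Bug: A WHERE condition on the right-hand table after LEFT JOIN drops unmatched parents

Fix: Move the right-table condition into the ON clause so unmatched parents are kept

Corrected query:
SELECT p.name, c.salary FROM departments p LEFT JOIN staff c ON c.dept_id = p.id AND c.salary > 174108

Result:
name        | salary
------------+-------
Engineering | NULL  
Finance     | NULL  
Legal       | NULL  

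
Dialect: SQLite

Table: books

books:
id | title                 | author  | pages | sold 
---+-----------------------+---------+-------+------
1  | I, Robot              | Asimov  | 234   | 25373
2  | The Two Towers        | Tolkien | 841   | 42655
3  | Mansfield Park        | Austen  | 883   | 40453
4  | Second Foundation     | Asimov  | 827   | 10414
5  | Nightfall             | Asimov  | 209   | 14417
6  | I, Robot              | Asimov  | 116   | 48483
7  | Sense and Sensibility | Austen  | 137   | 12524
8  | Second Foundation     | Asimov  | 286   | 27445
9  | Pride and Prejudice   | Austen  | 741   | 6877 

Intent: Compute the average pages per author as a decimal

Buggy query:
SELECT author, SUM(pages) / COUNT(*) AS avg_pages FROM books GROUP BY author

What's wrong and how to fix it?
Bug: SUM(pages) and COUNT(*) are both integers; the division truncates the fractional part

Fix: Multiply by 1.0 (or CAST to REAL) to force floating-point division

Corrected query:
SELECT author, SUM(pages) * 1.0 / COUNT(*) AS avg_pages FROM books GROUP BY author

Result:
author  | avg_pages
--------+----------
Asimov  | 334.4    
Austen  | 587      
Tolkien | 841      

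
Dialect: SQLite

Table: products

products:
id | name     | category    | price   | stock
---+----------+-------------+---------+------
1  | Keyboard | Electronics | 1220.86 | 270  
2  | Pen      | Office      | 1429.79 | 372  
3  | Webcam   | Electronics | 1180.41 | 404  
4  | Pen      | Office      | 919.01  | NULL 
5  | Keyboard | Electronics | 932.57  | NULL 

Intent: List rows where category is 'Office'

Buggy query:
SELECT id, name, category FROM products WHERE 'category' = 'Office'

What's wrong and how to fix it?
Bug: 'category' in single quotes is a string literal, not the column; the comparison is literal-vs-literal and never true

Fix: Reference the column as category without single quotes

Corrected query:
SELECT id, name, category FROM products WHERE category = 'Office'

Result:
id | name | category
---+------+---------
2  | Pen  | Office  
4  | Pen  | Office  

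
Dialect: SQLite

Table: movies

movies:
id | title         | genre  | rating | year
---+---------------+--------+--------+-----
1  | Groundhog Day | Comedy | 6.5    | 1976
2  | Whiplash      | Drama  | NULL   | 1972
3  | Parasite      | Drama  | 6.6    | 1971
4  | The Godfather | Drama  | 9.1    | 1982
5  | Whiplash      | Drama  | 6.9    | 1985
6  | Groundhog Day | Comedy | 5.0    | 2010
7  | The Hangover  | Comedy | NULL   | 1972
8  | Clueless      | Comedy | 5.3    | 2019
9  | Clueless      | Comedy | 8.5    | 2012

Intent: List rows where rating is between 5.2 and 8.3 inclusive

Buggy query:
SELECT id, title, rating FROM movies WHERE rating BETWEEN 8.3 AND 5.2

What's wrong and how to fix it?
Bug: The bounds are reversed; BETWEEN a AND b requires a <= b to match anything

Fix: Write BETWEEN 5.2 AND 8.3

Corrected query:
SELECT id, title, rating FROM movies WHERE rating BETWEEN 5.2 AND 8.3

Result:
id | title         | rating
---+---------------+-------
1  | Groundhog Day | 6.5   
3  | Parasite      | 6.6   
5  | Whiplash      | 6.9   
8  | Clueless      | 5.3   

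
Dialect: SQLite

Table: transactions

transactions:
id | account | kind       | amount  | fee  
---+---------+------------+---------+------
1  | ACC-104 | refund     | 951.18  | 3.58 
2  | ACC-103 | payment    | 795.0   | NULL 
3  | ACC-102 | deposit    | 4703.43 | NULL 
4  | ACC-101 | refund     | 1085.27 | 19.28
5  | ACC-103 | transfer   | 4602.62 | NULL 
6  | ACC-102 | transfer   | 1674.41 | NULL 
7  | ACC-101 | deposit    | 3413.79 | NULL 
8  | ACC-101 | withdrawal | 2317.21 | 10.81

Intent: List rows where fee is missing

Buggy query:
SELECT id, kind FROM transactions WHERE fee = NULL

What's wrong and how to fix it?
Bug: '= NULL' is always unknown in SQL three-valued logic, so no rows match

Fix: Replace '= NULL' with 'IS NULL'

Corrected query:
SELECT id, kind FROM transactions WHERE fee IS NULL

Result:
id | kind    
---+---------
2  | payment 
3  | deposit 
5  | transfer
6  | transfer
7  | deposit 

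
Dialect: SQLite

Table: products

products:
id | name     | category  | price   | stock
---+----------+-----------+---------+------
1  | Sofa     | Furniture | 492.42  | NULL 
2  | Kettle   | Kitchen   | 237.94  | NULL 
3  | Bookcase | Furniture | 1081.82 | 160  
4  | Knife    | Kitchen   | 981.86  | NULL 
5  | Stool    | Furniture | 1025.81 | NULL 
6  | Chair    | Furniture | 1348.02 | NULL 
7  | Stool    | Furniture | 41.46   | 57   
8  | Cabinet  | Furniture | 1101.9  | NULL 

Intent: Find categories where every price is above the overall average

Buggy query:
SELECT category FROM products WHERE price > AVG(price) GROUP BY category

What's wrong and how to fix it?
Bug: WHERE evaluates per row before aggregation, so AVG() is unavailable

Fix: Compute the overall average in a scalar subquery and compare each group's MIN against it in HAVING

Corrected query:
SELECT category FROM products GROUP BY category HAVING MIN(price) > (SELECT AVG(price) FROM products)

Result:
(no rows)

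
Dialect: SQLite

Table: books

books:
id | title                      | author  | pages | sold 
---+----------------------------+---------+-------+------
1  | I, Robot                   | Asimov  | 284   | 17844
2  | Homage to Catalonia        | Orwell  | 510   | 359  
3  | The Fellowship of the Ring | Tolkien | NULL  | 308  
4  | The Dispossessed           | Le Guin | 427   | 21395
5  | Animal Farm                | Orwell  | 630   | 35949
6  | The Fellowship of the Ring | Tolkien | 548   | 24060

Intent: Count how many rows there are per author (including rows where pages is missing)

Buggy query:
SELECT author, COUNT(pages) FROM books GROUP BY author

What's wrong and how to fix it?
Bug: COUNT(pages) skips NULLs, so groups with missing pages are undercounted

Fix: Replace COUNT(pages) with COUNT(*)

Corrected query:
SELECT author, COUNT(*) FROM books GROUP BY author

Result:
author  | COUNT(*)
--------+---------
Asimov  | 1       
Le Guin | 1       
Orwell  | 2       
Tolkien | 2       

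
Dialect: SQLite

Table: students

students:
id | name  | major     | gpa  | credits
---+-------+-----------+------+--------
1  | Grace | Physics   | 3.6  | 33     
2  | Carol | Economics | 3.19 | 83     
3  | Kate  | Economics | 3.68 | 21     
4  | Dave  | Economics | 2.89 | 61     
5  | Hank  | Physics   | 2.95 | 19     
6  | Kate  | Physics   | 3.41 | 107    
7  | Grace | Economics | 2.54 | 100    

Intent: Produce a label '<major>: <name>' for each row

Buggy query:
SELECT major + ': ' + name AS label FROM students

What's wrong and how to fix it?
Bug: SQLite uses || for string concatenation; + coerces text to numbers (yielding 0)

Fix: Use the || operator for string concatenation

Corrected query:
SELECT major || ': ' || name AS label FROM students

Result:
label           
----------------
Physics: Grace  
Economics: Carol
Economics: Kate 
Economics: Dave 
Physics: Hank   
Physics: Kate   
Economics: Grace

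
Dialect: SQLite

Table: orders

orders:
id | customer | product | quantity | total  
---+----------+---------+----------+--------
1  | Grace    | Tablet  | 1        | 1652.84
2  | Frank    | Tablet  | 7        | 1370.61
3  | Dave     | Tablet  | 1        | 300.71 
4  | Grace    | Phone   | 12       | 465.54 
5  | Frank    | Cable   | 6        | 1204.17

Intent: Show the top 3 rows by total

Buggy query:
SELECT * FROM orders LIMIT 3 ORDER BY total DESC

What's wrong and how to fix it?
Bug: LIMIT must come after ORDER BY

Fix: Swap the clauses: ORDER BY first, then LIMIT

Corrected query:
SELECT * FROM orders ORDER BY total DESC LIMIT 3

Result:
id | customer | product | quantity | total  
---+----------+---------+----------+--------
1  | Grace    | Tablet  | 1        | 1652.84
2  | Frank    | Tablet  | 7        | 1370.61
5  | Frank    | Cable   | 6        | 1204.17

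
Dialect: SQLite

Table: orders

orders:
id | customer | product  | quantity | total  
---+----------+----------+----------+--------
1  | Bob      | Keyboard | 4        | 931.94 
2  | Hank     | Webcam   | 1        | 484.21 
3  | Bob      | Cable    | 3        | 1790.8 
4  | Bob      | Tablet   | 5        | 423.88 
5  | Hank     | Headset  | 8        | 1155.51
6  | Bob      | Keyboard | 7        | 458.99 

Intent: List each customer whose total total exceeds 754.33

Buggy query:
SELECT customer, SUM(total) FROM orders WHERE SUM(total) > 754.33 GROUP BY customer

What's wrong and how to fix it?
Bug: Aggregate functions cannot appear in a WHERE clause

Fix: Move the aggregate condition to a HAVING clause

Corrected query:
SELECT customer, SUM(total) FROM orders GROUP BY customer HAVING SUM(total) > 754.33

Result:
customer | SUM(total)
---------+-----------
Bob      | 3605.61   
Hank     | 1639.72   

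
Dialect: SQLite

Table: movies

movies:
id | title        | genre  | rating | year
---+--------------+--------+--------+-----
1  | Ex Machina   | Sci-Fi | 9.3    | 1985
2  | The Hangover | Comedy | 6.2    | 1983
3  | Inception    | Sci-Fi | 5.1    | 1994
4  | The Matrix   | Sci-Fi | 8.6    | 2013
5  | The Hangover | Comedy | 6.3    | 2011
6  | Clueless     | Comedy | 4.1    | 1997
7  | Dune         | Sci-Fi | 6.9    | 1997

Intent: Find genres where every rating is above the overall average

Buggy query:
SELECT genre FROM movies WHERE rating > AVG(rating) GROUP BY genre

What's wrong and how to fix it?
Bug: AVG() is an aggregate; it can't sit directly in WHERE

Fix: Compute the overall average in a scalar subquery and compare each group's MIN against it in HAVING

Corrected query:
SELECT genre FROM movies GROUP BY genre HAVING MIN(rating) > (SELECT AVG(rating) FROM movies)

Result:
(no rows)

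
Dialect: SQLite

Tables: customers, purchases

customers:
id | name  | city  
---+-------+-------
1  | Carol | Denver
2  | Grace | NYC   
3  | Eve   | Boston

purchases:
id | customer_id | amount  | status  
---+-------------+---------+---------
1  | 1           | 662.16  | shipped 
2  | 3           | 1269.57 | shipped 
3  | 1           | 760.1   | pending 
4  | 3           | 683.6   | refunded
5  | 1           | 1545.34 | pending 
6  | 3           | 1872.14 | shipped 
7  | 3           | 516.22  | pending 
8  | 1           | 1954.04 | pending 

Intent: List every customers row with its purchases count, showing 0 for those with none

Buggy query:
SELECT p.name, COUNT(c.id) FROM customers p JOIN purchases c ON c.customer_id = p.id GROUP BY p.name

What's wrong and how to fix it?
Bug: INNER JOIN drops customers rows that have no matching purchases rows

Fix: Use LEFT JOIN so parents without children still appear (COUNT(c.id) gives 0)

Corrected query:
SELECT p.name, COUNT(c.id) FROM customers p LEFT JOIN purchases c ON c.customer_id = p.id GROUP BY p.name

Result:
name  | COUNT(c.id)
------+------------
Carol | 4          
Eve   | 4          
Grace | 0          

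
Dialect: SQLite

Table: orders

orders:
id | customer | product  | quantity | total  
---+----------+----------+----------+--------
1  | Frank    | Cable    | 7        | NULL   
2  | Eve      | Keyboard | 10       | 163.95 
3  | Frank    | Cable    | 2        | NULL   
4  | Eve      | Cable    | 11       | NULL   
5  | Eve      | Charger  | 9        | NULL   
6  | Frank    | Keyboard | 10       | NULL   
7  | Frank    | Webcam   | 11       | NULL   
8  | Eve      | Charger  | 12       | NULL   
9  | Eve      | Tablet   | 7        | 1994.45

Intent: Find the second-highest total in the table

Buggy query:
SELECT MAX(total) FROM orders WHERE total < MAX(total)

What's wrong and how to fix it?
Bug: MAX(total) on the right of the comparison is an aggregate-in-WHERE error

Fix: Compute the overall MAX in a subquery, then take MAX of rows below it

Corrected query:
SELECT MAX(total) FROM orders WHERE total < (SELECT MAX(total) FROM orders)

Result:
MAX(total)
----------
163.95    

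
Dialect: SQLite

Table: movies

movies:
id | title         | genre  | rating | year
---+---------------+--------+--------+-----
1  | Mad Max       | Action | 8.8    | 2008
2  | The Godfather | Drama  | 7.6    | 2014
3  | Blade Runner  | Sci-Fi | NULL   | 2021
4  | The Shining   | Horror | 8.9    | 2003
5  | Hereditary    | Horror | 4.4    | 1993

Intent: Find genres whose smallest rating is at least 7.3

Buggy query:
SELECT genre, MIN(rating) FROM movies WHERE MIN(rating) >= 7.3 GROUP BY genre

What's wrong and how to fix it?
Bug: MIN() in WHERE is a misuse of aggregate

Fix: Replace WHERE with HAVING after the GROUP BY

Corrected query:
SELECT genre, MIN(rating) FROM movies GROUP BY genre HAVING MIN(rating) >= 7.3

Result:
genre  | MIN(rating)
-------+------------
Action | 8.8        
Drama  | 7.6        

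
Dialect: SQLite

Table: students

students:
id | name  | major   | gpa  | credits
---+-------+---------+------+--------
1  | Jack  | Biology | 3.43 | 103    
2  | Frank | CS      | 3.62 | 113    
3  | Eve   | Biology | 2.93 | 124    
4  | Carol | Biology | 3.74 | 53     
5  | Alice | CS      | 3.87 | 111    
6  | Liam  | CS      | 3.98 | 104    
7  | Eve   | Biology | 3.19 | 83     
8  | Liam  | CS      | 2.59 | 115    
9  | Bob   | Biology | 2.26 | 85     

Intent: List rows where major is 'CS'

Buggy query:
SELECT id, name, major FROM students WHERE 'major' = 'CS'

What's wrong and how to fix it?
Bug: 'major' in single quotes is a string literal, not the column; the comparison is literal-vs-literal and never true

Fix: Reference the column as major without single quotes

Corrected query:
SELECT id, name, major FROM students WHERE major = 'CS'

Result:
id | name  | major
---+-------+------
2  | Frank | CS   
5  | Alice | CS   
6  | Liam  | CS   
8  | Liam  | CS   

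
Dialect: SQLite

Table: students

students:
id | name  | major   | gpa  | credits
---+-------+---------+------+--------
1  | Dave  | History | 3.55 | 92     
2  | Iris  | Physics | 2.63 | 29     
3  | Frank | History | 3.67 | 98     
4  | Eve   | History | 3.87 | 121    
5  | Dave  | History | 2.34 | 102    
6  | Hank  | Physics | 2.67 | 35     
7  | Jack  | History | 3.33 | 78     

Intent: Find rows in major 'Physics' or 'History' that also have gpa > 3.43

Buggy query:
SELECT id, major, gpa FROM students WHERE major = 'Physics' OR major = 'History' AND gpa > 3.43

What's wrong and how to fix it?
Bug: AND binds tighter than OR, so this parses as major = 'Physics' OR (major = 'History' AND gpa > 3.43)

Fix: Add parentheses around the OR so the AND applies to both alternatives

Corrected query:
SELECT id, major, gpa FROM students WHERE (major = 'Physics' OR major = 'History') AND gpa > 3.43

Result:
id | major   | gpa 
---+---------+-----
1  | History | 3.55
3  | History | 3.67
4  | History | 3.87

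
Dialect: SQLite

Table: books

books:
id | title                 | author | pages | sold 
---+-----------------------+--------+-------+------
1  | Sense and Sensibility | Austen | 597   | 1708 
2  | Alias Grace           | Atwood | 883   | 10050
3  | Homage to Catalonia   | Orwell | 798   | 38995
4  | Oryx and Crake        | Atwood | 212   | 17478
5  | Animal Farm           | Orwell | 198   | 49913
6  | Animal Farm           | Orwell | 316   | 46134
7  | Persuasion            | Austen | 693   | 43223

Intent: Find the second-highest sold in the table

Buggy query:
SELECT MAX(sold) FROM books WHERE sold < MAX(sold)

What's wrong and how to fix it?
Bug: The inner MAX is an aggregate inside WHERE, which is not allowed

Fix: Compute the overall MAX in a subquery, then take MAX of rows below it

Corrected query:
SELECT MAX(sold) FROM books WHERE sold < (SELECT MAX(sold) FROM books)

Result:
MAX(sold)
---------
46134    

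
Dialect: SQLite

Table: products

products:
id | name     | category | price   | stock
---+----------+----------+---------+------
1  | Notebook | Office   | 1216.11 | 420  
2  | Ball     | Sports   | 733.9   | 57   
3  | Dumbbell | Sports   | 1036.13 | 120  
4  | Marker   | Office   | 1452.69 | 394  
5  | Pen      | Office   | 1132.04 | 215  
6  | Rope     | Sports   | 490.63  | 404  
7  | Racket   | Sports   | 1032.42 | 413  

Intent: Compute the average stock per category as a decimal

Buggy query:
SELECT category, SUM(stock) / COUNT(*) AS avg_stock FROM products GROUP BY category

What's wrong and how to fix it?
Bug: SUM(stock) and COUNT(*) are both integers; the division truncates the fractional part

Fix: Multiply by 1.0 (or CAST to REAL) to force floating-point division

Corrected query:
SELECT category, SUM(stock) * 1.0 / COUNT(*) AS avg_stock FROM products GROUP BY category

Result:
category | avg_stock
---------+----------
Office   | 343      
Sports   | 248.5    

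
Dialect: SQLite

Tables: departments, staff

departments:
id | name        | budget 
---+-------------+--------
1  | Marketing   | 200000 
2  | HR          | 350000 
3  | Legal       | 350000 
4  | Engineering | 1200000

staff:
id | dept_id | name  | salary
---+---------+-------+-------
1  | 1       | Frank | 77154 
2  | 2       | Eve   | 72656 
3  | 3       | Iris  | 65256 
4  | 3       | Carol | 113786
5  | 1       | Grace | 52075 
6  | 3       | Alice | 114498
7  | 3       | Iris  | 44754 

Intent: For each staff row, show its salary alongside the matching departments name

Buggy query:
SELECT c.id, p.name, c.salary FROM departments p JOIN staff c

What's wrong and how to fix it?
Bug: Missing join condition: each staff row is matched to all departments rows instead of just its own

Fix: Add ON c.dept_id = p.id to the JOIN

Corrected query:
SELECT c.id, p.name, c.salary FROM departments p JOIN staff c ON c.dept_id = p.id

Result:
id | name      | salary
---+-----------+-------
1  | Marketing | 77154 
2  | HR        | 72656 
3  | Legal     | 65256 
4  | Legal     | 113786
5  | Marketing | 52075 
6  | Legal     | 114498
7  | Legal     | 44754 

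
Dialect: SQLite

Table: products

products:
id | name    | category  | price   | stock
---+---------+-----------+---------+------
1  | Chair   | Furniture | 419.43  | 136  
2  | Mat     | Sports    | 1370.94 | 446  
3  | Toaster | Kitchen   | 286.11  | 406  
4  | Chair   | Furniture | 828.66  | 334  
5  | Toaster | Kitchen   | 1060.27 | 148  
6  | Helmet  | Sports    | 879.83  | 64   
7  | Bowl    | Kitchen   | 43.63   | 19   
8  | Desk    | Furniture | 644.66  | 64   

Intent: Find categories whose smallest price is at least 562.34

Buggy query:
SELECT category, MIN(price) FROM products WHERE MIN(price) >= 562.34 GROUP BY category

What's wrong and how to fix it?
Bug: MIN() in WHERE is a misuse of aggregate

Fix: Replace WHERE with HAVING after the GROUP BY

Corrected query:
SELECT category, MIN(price) FROM products GROUP BY category HAVING MIN(price) >= 562.34

Result:
category | MIN(price)
---------+-----------
Sports   | 879.83    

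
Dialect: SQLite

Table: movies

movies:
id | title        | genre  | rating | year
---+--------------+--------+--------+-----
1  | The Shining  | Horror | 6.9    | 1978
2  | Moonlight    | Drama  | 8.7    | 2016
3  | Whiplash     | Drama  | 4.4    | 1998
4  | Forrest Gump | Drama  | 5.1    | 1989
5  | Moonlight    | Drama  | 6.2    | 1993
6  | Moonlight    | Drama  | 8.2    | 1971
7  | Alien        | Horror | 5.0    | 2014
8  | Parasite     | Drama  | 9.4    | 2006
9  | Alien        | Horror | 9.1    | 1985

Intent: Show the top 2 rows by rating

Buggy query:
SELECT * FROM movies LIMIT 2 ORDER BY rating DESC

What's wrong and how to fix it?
Bug: ORDER BY cannot follow LIMIT; LIMIT is the final clause

Fix: Swap the clauses: ORDER BY first, then LIMIT

Corrected query:
SELECT * FROM movies ORDER BY rating DESC LIMIT 2

Result:
id | title    | genre  | rating | year
---+----------+--------+--------+-----
8  | Parasite | Drama  | 9.4    | 2006
9  | Alien    | Horror | 9.1    | 1985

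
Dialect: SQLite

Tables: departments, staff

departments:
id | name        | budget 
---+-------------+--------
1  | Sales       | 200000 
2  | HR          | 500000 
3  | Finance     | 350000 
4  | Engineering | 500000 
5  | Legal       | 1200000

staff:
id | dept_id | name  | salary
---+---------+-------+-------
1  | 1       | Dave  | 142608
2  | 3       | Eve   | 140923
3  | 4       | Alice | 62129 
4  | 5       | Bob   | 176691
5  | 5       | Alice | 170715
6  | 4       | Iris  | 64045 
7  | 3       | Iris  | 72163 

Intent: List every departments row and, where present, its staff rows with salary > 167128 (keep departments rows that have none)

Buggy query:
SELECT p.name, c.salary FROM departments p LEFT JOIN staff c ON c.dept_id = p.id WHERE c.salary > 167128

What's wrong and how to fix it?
Bug: A WHERE condition on the right-hand table after LEFT JOIN drops unmatched parents

Fix: Move the right-table condition into the ON clause so unmatched parents are kept

Corrected query:
SELECT p.name, c.salary FROM departments p LEFT JOIN staff c ON c.dept_id = p.id AND c.salary > 167128

Result:
name        | salary
------------+-------
Sales       | NULL  
HR          | NULL  
Finance     | NULL  
Engineering | NULL  
Legal       | 170715
Legal       | 176691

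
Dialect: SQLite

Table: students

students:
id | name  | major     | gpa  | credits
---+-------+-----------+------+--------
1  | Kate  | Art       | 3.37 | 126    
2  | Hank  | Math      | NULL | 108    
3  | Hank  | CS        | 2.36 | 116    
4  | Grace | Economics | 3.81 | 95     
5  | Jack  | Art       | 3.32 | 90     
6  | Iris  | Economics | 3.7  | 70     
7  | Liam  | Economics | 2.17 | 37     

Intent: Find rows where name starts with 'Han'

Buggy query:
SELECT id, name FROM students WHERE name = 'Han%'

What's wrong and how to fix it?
Bug: '=' compares the literal string including the % character; pattern matching needs LIKE

Fix: Use LIKE for wildcard pattern matching

Corrected query:
SELECT id, name FROM students WHERE name LIKE 'Han%'

Result:
id | name
---+-----
2  | Hank
3  | Hank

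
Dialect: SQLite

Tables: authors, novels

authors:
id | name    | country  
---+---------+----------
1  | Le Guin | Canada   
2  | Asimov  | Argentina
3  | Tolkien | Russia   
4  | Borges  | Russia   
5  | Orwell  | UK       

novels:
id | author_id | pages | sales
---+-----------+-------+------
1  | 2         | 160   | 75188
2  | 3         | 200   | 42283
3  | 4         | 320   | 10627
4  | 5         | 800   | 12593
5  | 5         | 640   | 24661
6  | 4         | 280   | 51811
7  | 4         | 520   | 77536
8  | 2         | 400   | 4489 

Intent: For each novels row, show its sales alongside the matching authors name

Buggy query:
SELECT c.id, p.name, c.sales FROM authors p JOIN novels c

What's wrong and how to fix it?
Bug: Missing join condition: each novels row is matched to all authors rows instead of just its own

Fix: Specify the join condition linking the foreign key to the parent id

Corrected query:
SELECT c.id, p.name, c.sales FROM authors p JOIN novels c ON c.author_id = p.id

Result:
id | name    | sales
---+---------+------
1  | Asimov  | 75188
2  | Tolkien | 42283
3  | Borges  | 10627
4  | Orwell  | 12593
5  | Orwell  | 24661
6  | Borges  | 51811
7  | Borges  | 77536
8  | Asimov  | 4489 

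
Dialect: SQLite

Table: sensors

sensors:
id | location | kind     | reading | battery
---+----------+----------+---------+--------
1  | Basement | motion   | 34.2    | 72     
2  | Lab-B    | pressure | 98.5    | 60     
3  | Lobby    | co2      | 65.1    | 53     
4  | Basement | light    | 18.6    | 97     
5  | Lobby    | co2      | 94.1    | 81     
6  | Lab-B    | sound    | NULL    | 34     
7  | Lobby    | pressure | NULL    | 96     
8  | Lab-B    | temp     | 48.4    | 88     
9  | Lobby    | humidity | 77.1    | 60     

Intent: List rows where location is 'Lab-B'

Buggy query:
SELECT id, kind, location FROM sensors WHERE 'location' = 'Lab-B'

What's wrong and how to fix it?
Bug: 'location' in single quotes is a string literal, not the column; the comparison is literal-vs-literal and never true

Fix: Reference the column as location without single quotes

Corrected query:
SELECT id, kind, location FROM sensors WHERE location = 'Lab-B'

Result:
id | kind     | location
---+----------+---------
2  | pressure | Lab-B   
6  | sound    | Lab-B   
8  | temp     | Lab-B   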